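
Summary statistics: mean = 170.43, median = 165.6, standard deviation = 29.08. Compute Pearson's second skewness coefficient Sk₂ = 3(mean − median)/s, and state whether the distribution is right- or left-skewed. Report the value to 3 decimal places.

Sk₂ = 3(170.43 − 165.6) / 29.08 = 3 × 4.8300 / 29.08
    = 14.4900 / 29.08 ≈ 0.498
Sk₂ > 0 ⇒ mean > median ⇒ right-skewed (positive skew).

0.498, right-skewed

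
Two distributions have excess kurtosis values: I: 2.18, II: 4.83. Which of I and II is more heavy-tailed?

Higher excess kurtosis ⇒ heavier tails relative to the normal distribution.
2.18 vs 4.83: the larger is 4.83, so II has heavier tails.

II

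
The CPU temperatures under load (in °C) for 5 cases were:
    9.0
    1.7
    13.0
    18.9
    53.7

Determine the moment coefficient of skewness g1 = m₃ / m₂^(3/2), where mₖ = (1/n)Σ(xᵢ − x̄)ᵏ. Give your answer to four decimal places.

1.1494

x̄ = (9.0 + 1.7 + 13.0 + 18.9 + 53.7) / 5 = 19.2600
deviations (xᵢ − x̄): -10.2600, -17.5600, -6.2600, -0.3600, 34.4400
Σ(xᵢ − x̄)² = 1639.0520 ⇒ m₂ = 1639.0520/5 = 327.81040
Σ(xᵢ − x̄)³ = 34109.6566 ⇒ m₃ = 34109.6566/5 = 6821.93131
m₂^(3/2) = 327.81040^(1.5) = 5935.18269
g1 = m₃ / m₂^(3/2) = 6821.93131 / 5935.18269 ≈ 1.1494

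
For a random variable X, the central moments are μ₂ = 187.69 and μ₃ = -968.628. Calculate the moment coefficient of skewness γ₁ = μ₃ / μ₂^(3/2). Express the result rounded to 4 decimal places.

σ = √μ₂ = √187.69 = 13.70000
σ³ = μ₂^(3/2) = 2571.35300
γ₁ = μ₃/σ³ = -968.628 / 2571.35300 ≈ -0.3767

-0.3767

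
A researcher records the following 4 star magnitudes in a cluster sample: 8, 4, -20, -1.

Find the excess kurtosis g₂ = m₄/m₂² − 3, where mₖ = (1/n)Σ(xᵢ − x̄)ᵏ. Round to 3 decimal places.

x̄ = -2.2500
Σ(xᵢ − x̄)² = 460.7500 ⇒ m₂ = 115.18750
Σ(xᵢ − x̄)⁴ = 111830.8281 ⇒ m₄ = 27957.70703
m₂² = 13268.16016
g₂ = m₄/m₂² − 3 = 2.10713 − 3 ≈ -0.893

-0.893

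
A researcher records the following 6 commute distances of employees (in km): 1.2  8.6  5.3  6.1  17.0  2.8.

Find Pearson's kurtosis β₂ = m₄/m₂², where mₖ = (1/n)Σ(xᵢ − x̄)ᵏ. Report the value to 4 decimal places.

x̄ = 6.8333
Σ(xᵢ − x̄)² = 157.3733 ⇒ m₂ = 26.22889
Σ(xᵢ − x̄)⁴ = 11970.7931 ⇒ m₄ = 1995.13219
m₂² = 687.95461
β₂ = m₄/m₂² = 1995.13219 / 687.95461 ≈ 2.9001

2.9001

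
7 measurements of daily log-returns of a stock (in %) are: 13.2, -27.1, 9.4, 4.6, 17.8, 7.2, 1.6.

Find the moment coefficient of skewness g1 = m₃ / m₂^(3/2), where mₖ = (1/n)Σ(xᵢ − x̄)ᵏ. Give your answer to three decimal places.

x̄ = (13.2 - 27.1 + 9.4 + 4.6 + 17.8 + 7.2 + 1.6) / 7 = 3.8143
deviations (xᵢ − x̄): 9.3857, -30.9143, 5.5857, 0.7857, 13.9857, 3.3857, -2.2143
Σ(xᵢ − x̄)² = 1287.5686 ⇒ m₂ = 1287.5686/7 = 183.93837
Σ(xᵢ − x̄)³ = -25779.4425 ⇒ m₃ = -25779.4425/7 = -3682.77750
m₂^(3/2) = 183.93837^(1.5) = 2494.64350
g1 = m₃ / m₂^(3/2) = -3682.77750 / 2494.64350 ≈ -1.476

-1.476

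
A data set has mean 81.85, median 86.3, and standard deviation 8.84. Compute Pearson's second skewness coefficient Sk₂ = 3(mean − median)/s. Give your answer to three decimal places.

-1.510

Sk₂ = 3(81.85 − 86.3) / 8.84 = 3 × -4.4500 / 8.84
    = -13.3500 / 8.84 ≈ -1.510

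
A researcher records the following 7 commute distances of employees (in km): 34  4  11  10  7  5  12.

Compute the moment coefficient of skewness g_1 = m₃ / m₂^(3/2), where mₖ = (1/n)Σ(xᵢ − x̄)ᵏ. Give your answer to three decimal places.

x̄ = (34 + 4 + 11 + 10 + 7 + 5 + 12) / 7 = 11.8571
deviations (xᵢ − x̄): 22.1429, -7.8571, -0.8571, -1.8571, -4.8571, -6.8571, 0.1429
Σ(xᵢ − x̄)² = 626.8571 ⇒ m₂ = 626.8571/7 = 89.55102
Σ(xᵢ − x̄)³ = 9927.6735 ⇒ m₃ = 9927.6735/7 = 1418.23907
m₂^(3/2) = 89.55102^(1.5) = 847.43385
g_1 = m₃ / m₂^(3/2) = 1418.23907 / 847.43385 ≈ 1.674

1.674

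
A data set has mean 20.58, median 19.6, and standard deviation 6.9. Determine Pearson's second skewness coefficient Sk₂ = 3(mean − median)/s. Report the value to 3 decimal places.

Sk₂ = 3(20.58 − 19.6) / 6.9 = 3 × 0.9800 / 6.9
    = 2.9400 / 6.9 ≈ 0.426

0.426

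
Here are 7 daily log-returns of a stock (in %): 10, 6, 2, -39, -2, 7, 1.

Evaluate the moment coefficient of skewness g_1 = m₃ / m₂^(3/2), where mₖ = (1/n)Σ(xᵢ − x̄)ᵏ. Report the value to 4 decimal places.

-1.7963

x̄ = (10 + 6 + 2 - 39 - 2 + 7 + 1) / 7 = -2.1429
deviations (xᵢ − x̄): 12.1429, 8.1429, 4.1429, -36.8571, 0.1429, 9.1429, 3.1429
Σ(xᵢ − x̄)² = 1682.8571 ⇒ m₂ = 1682.8571/7 = 240.40816
Σ(xᵢ − x̄)³ = -46871.7551 ⇒ m₃ = -46871.7551/7 = -6695.96501
m₂^(3/2) = 240.40816^(1.5) = 3727.55290
g_1 = m₃ / m₂^(3/2) = -6695.96501 / 3727.55290 ≈ -1.7963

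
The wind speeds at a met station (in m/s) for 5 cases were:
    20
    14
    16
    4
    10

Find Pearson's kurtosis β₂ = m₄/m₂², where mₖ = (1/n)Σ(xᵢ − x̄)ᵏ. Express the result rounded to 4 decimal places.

1.9991

x̄ = 12.8000
Σ(xᵢ − x̄)² = 148.8000 ⇒ m₂ = 29.76000
Σ(xᵢ − x̄)⁴ = 8852.7360 ⇒ m₄ = 1770.54720
m₂² = 885.65760
β₂ = m₄/m₂² = 1770.54720 / 885.65760 ≈ 1.9991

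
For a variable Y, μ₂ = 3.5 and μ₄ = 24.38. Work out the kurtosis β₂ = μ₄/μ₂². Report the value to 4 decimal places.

μ₂² = 3.5² = 12.25000
μ₄/μ₂² = 24.38 / 12.25000 = 1.99020
β₂ ≈ 1.9902

1.9902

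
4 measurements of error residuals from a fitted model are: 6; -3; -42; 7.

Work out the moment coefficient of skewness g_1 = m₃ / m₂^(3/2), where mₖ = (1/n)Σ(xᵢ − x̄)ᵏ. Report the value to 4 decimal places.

x̄ = (6 - 3 - 42 + 7) / 4 = -8.0000
deviations (xᵢ − x̄): 14.0000, 5.0000, -34.0000, 15.0000
Σ(xᵢ − x̄)² = 1602.0000 ⇒ m₂ = 1602.0000/4 = 400.50000
Σ(xᵢ − x̄)³ = -33060.0000 ⇒ m₃ = -33060.0000/4 = -8265.00000
m₂^(3/2) = 400.50000^(1.5) = 8015.00469
g_1 = m₃ / m₂^(3/2) = -8265.00000 / 8015.00469 ≈ -1.0312

-1.0312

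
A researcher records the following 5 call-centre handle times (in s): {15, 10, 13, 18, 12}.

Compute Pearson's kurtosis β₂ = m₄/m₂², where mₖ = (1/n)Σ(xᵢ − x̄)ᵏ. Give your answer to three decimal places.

1.999

x̄ = 13.6000
Σ(xᵢ − x̄)² = 37.2000 ⇒ m₂ = 7.44000
Σ(xᵢ − x̄)⁴ = 553.2960 ⇒ m₄ = 110.65920
m₂² = 55.35360
β₂ = m₄/m₂² = 110.65920 / 55.35360 ≈ 1.999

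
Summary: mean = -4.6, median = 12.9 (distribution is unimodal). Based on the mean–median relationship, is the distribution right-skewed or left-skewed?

mean − median = -4.6 − 12.9 = -17.5
mean < median ⇒ the longer tail is on the left ⇒ left-skewed (negatively skewed).

left-skewed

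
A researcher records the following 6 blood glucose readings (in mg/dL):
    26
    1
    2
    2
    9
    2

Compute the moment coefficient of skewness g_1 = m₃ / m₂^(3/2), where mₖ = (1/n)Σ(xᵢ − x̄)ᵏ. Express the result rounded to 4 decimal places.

x̄ = (26 + 1 + 2 + 2 + 9 + 2) / 6 = 7.0000
deviations (xᵢ − x̄): 19.0000, -6.0000, -5.0000, -5.0000, 2.0000, -5.0000
Σ(xᵢ − x̄)² = 476.0000 ⇒ m₂ = 476.0000/6 = 79.33333
Σ(xᵢ − x̄)³ = 6276.0000 ⇒ m₃ = 6276.0000/6 = 1046.00000
m₂^(3/2) = 79.33333^(1.5) = 706.61614
g_1 = m₃ / m₂^(3/2) = 1046.00000 / 706.61614 ≈ 1.4803

1.4803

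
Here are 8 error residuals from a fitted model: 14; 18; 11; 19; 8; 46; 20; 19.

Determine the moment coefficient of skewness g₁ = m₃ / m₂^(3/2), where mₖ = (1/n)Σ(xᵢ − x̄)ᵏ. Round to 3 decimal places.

1.635

x̄ = (14 + 18 + 11 + 19 + 8 + 46 + 20 + 19) / 8 = 19.3750
deviations (xᵢ − x̄): -5.3750, -1.3750, -8.3750, -0.3750, -11.3750, 26.6250, 0.6250, -0.3750
Σ(xᵢ − x̄)² = 939.8750 ⇒ m₂ = 939.8750/8 = 117.48438
Σ(xᵢ − x̄)³ = 16657.2188 ⇒ m₃ = 16657.2188/8 = 2082.15234
m₂^(3/2) = 117.48438^(1.5) = 1273.41560
g₁ = m₃ / m₂^(3/2) = 2082.15234 / 1273.41560 ≈ 1.635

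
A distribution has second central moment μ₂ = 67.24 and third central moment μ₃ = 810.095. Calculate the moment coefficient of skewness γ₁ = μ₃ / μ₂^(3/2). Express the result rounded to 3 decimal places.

1.469

σ = √μ₂ = √67.24 = 8.20000
σ³ = μ₂^(3/2) = 551.36800
γ₁ = μ₃/σ³ = 810.095 / 551.36800 ≈ 1.469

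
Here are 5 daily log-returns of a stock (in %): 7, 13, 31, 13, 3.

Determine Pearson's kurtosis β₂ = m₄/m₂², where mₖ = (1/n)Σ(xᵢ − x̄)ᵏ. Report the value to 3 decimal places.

2.592

x̄ = 13.4000
Σ(xᵢ − x̄)² = 459.2000 ⇒ m₂ = 91.84000
Σ(xᵢ − x̄)⁴ = 109327.6160 ⇒ m₄ = 21865.52320
m₂² = 8434.58560
β₂ = m₄/m₂² = 21865.52320 / 8434.58560 ≈ 2.592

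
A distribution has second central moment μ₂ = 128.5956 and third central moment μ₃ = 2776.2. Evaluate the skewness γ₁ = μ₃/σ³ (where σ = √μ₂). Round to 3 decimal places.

1.904

σ = √μ₂ = √128.5956 = 11.34000
σ³ = μ₂^(3/2) = 1458.27410
γ₁ = μ₃/σ³ = 2776.2 / 1458.27410 ≈ 1.904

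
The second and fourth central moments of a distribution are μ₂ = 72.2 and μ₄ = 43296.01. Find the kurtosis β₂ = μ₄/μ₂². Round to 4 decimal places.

8.3056

μ₂² = 72.2² = 5212.84000
μ₄/μ₂² = 43296.01 / 5212.84000 = 8.30565
β₂ ≈ 8.3056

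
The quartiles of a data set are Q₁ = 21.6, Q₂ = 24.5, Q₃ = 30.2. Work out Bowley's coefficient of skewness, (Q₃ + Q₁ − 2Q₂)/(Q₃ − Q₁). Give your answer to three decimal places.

0.326

numerator: Q₃ + Q₁ − 2Q₂ = 30.2 + 21.6 − 2×24.5 = 2.8000
denominator: Q₃ − Q₁ = 30.2 − 21.6 = 8.6000
Bowley skewness = 2.8000 / 8.6000 ≈ 0.326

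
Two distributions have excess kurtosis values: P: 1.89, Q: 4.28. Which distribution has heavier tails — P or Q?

Q

Higher excess kurtosis ⇒ heavier tails relative to the normal distribution.
1.89 vs 4.28: the larger is 4.28, so Q has heavier tails.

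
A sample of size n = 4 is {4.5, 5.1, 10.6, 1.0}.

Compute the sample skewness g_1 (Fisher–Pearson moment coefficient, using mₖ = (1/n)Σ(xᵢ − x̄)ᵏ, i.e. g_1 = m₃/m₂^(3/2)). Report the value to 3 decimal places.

x̄ = (4.5 + 5.1 + 10.6 + 1.0) / 4 = 5.3000
deviations (xᵢ − x̄): -0.8000, -0.2000, 5.3000, -4.3000
Σ(xᵢ − x̄)² = 47.2600 ⇒ m₂ = 47.2600/4 = 11.81500
Σ(xᵢ − x̄)³ = 68.8500 ⇒ m₃ = 68.8500/4 = 17.21250
m₂^(3/2) = 11.81500^(1.5) = 40.61165
g_1 = m₃ / m₂^(3/2) = 17.21250 / 40.61165 ≈ 0.424

0.424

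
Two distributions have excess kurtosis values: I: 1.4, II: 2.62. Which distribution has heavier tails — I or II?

Higher excess kurtosis ⇒ heavier tails relative to the normal distribution.
1.4 vs 2.62: the larger is 2.62, so II has heavier tails.

II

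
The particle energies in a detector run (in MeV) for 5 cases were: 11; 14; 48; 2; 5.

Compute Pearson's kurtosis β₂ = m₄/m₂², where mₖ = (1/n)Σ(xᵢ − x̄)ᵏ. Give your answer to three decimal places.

x̄ = 16.0000
Σ(xᵢ − x̄)² = 1370.0000 ⇒ m₂ = 274.00000
Σ(xᵢ − x̄)⁴ = 1102274.0000 ⇒ m₄ = 220454.80000
m₂² = 75076.00000
β₂ = m₄/m₂² = 220454.80000 / 75076.00000 ≈ 2.936

2.936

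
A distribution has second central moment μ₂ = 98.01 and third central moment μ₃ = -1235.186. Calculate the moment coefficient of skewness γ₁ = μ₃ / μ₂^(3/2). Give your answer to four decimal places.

-1.2730

σ = √μ₂ = √98.01 = 9.90000
σ³ = μ₂^(3/2) = 970.29900
γ₁ = μ₃/σ³ = -1235.186 / 970.29900 ≈ -1.2730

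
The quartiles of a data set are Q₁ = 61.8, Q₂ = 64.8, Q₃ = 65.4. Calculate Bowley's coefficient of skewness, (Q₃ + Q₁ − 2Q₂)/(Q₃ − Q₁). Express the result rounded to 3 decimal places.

numerator: Q₃ + Q₁ − 2Q₂ = 65.4 + 61.8 − 2×64.8 = -2.4000
denominator: Q₃ − Q₁ = 65.4 − 61.8 = 3.6000
Bowley skewness = -2.4000 / 3.6000 ≈ -0.667

-0.667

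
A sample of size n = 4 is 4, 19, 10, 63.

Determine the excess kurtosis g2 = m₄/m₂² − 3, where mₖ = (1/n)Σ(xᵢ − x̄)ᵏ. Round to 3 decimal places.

-0.810

x̄ = 24.0000
Σ(xᵢ − x̄)² = 2142.0000 ⇒ m₂ = 535.50000
Σ(xᵢ − x̄)⁴ = 2512482.0000 ⇒ m₄ = 628120.50000
m₂² = 286760.25000
g2 = m₄/m₂² − 3 = 2.19040 − 3 ≈ -0.810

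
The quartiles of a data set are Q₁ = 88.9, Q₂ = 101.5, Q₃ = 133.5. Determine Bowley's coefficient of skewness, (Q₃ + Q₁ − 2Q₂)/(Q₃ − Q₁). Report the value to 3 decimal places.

numerator: Q₃ + Q₁ − 2Q₂ = 133.5 + 88.9 − 2×101.5 = 19.4000
denominator: Q₃ − Q₁ = 133.5 − 88.9 = 44.6000
Bowley skewness = 19.4000 / 44.6000 ≈ 0.435

0.435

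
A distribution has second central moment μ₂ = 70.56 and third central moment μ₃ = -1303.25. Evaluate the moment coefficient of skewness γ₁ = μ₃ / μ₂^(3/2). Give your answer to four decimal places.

σ = √μ₂ = √70.56 = 8.40000
σ³ = μ₂^(3/2) = 592.70400
γ₁ = μ₃/σ³ = -1303.25 / 592.70400 ≈ -2.1988

-2.1988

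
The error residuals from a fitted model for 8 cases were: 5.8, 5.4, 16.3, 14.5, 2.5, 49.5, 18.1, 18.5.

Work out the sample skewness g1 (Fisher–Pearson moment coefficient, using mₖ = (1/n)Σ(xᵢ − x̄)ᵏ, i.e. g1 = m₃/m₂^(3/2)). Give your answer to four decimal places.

1.4800

x̄ = (5.8 + 5.4 + 16.3 + 14.5 + 2.5 + 49.5 + 18.1 + 18.5) / 8 = 16.3250
deviations (xᵢ − x̄): -10.5250, -10.9250, -0.0250, -1.8250, -13.8250, 33.1750, 1.7750, 2.1750
Σ(xᵢ − x̄)² = 1533.0550 ⇒ m₂ = 1533.0550/8 = 191.63187
Σ(xᵢ − x̄)³ = 31409.3107 ⇒ m₃ = 31409.3107/8 = 3926.16384
m₂^(3/2) = 191.63187^(1.5) = 2652.78237
g1 = m₃ / m₂^(3/2) = 3926.16384 / 2652.78237 ≈ 1.4800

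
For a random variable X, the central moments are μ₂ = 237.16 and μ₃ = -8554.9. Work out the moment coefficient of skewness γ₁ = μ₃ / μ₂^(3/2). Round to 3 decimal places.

σ = √μ₂ = √237.16 = 15.40000
σ³ = μ₂^(3/2) = 3652.26400
γ₁ = μ₃/σ³ = -8554.9 / 3652.26400 ≈ -2.342

-2.342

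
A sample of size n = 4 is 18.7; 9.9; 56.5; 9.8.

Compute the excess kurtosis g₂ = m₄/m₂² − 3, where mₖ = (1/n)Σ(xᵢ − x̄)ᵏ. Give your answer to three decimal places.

-0.770

x̄ = 23.7250
Σ(xᵢ − x̄)² = 1484.4875 ⇒ m₂ = 371.12188
Σ(xᵢ − x̄)⁴ = 1228674.8840 ⇒ m₄ = 307168.72101
m₂² = 137731.44610
g₂ = m₄/m₂² − 3 = 2.23020 − 3 ≈ -0.770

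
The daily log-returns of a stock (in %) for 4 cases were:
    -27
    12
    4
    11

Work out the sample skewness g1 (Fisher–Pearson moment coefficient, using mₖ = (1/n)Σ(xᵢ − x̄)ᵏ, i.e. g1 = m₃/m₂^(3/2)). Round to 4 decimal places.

-1.0318

x̄ = (-27 + 12 + 4 + 11) / 4 = 0.0000
deviations (xᵢ − x̄): -27.0000, 12.0000, 4.0000, 11.0000
Σ(xᵢ − x̄)² = 1010.0000 ⇒ m₂ = 1010.0000/4 = 252.50000
Σ(xᵢ − x̄)³ = -16560.0000 ⇒ m₃ = -16560.0000/4 = -4140.00000
m₂^(3/2) = 252.50000^(1.5) = 4012.28777
g1 = m₃ / m₂^(3/2) = -4140.00000 / 4012.28777 ≈ -1.0318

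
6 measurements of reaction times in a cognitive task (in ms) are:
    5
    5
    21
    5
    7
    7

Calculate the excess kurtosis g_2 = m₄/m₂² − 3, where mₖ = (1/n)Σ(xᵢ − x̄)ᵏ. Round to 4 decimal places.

1.0245

x̄ = 8.3333
Σ(xᵢ − x̄)² = 197.3333 ⇒ m₂ = 32.88889
Σ(xᵢ − x̄)⁴ = 26119.1111 ⇒ m₄ = 4353.18519
m₂² = 1081.67901
g_2 = m₄/m₂² − 3 = 4.02447 − 3 ≈ 1.0245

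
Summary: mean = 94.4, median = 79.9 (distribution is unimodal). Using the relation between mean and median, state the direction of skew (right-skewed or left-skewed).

mean − median = 94.4 − 79.9 = 14.5
mean > median ⇒ the longer tail is on the right ⇒ right-skewed (positively skewed).

right-skewed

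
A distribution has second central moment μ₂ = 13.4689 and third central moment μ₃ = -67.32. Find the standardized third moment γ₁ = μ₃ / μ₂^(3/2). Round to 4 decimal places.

σ = √μ₂ = √13.4689 = 3.67000
σ³ = μ₂^(3/2) = 49.43086
γ₁ = μ₃/σ³ = -67.32 / 49.43086 ≈ -1.3619

-1.3619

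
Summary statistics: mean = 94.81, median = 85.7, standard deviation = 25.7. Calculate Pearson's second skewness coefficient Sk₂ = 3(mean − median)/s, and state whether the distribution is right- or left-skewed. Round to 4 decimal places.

1.0634, right-skewed

Sk₂ = 3(94.81 − 85.7) / 25.7 = 3 × 9.1100 / 25.7
    = 27.3300 / 25.7 ≈ 1.0634
Sk₂ > 0 ⇒ mean > median ⇒ right-skewed (positive skew).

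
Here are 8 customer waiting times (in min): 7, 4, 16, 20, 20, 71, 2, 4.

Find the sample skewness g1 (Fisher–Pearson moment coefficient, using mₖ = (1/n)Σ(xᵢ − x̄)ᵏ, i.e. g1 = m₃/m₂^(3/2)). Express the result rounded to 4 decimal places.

x̄ = (7 + 4 + 16 + 20 + 20 + 71 + 2 + 4) / 8 = 18.0000
deviations (xᵢ − x̄): -11.0000, -14.0000, -2.0000, 2.0000, 2.0000, 53.0000, -16.0000, -14.0000
Σ(xᵢ − x̄)² = 3590.0000 ⇒ m₂ = 3590.0000/8 = 448.75000
Σ(xᵢ − x̄)³ = 137970.0000 ⇒ m₃ = 137970.0000/8 = 17246.25000
m₂^(3/2) = 448.75000^(1.5) = 9506.19442
g1 = m₃ / m₂^(3/2) = 17246.25000 / 9506.19442 ≈ 1.8142

1.8142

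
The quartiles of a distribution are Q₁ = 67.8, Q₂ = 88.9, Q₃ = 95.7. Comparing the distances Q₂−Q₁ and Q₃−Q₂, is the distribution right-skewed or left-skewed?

Q₂ − Q₁ = 21.1;  Q₃ − Q₂ = 6.8
Q₂ − Q₁ > Q₃ − Q₂ ⇒ the lower half is more spread out ⇒ left-skewed.

left-skewed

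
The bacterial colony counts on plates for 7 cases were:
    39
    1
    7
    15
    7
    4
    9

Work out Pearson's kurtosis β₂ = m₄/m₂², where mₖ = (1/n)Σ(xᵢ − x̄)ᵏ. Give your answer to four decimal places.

4.1582

x̄ = 11.7143
Σ(xᵢ − x̄)² = 981.4286 ⇒ m₂ = 140.20408
Σ(xᵢ − x̄)⁴ = 572173.6968 ⇒ m₄ = 81739.09954
m₂² = 19657.18451
β₂ = m₄/m₂² = 81739.09954 / 19657.18451 ≈ 4.1582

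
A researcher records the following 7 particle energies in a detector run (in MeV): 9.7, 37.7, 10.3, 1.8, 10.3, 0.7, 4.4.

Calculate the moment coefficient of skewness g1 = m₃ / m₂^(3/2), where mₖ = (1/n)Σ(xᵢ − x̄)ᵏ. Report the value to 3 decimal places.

x̄ = (9.7 + 37.7 + 10.3 + 1.8 + 10.3 + 0.7 + 4.4) / 7 = 10.7000
deviations (xᵢ − x̄): -1.0000, 27.0000, -0.4000, -8.9000, -0.4000, -10.0000, -6.3000
Σ(xᵢ − x̄)² = 949.2200 ⇒ m₂ = 949.2200/7 = 135.60286
Σ(xᵢ − x̄)³ = 17726.8560 ⇒ m₃ = 17726.8560/7 = 2532.40800
m₂^(3/2) = 135.60286^(1.5) = 1579.07683
g1 = m₃ / m₂^(3/2) = 2532.40800 / 1579.07683 ≈ 1.604

1.604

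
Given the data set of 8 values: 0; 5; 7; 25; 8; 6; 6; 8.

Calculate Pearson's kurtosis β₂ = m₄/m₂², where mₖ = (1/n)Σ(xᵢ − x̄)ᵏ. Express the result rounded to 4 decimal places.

x̄ = 8.1250
Σ(xᵢ − x̄)² = 370.8750 ⇒ m₂ = 46.35938
Σ(xᵢ − x̄)⁴ = 85587.2754 ⇒ m₄ = 10698.40942
m₂² = 2149.19165
β₂ = m₄/m₂² = 10698.40942 / 2149.19165 ≈ 4.9779

4.9779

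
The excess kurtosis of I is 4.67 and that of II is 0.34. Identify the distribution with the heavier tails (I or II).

I

Higher excess kurtosis ⇒ heavier tails relative to the normal distribution.
4.67 vs 0.34: the larger is 4.67, so I has heavier tails.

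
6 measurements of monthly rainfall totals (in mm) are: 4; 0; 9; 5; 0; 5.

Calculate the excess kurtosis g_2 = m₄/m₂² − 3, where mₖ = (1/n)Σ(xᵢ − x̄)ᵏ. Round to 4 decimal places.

-1.0098

x̄ = 3.8333
Σ(xᵢ − x̄)² = 58.8333 ⇒ m₂ = 9.80556
Σ(xᵢ − x̄)⁴ = 1148.1528 ⇒ m₄ = 191.35880
m₂² = 96.14892
g_2 = m₄/m₂² − 3 = 1.99023 − 3 ≈ -1.0098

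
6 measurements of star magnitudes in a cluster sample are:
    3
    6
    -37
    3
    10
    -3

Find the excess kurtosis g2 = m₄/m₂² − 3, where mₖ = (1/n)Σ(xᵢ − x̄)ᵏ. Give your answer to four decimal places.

x̄ = -3.0000
Σ(xᵢ − x̄)² = 1478.0000 ⇒ m₂ = 246.33333
Σ(xᵢ − x̄)⁴ = 1374050.0000 ⇒ m₄ = 229008.33333
m₂² = 60680.11111
g2 = m₄/m₂² − 3 = 3.77403 − 3 ≈ 0.7740

0.7740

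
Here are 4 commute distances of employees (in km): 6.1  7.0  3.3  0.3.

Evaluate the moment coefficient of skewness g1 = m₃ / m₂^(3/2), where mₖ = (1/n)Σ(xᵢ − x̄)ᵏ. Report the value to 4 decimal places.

x̄ = (6.1 + 7.0 + 3.3 + 0.3) / 4 = 4.1750
deviations (xᵢ − x̄): 1.9250, 2.8250, -0.8750, -3.8750
Σ(xᵢ − x̄)² = 27.4675 ⇒ m₂ = 27.4675/4 = 6.86688
Σ(xᵢ − x̄)³ = -29.1769 ⇒ m₃ = -29.1769/4 = -7.29422
m₂^(3/2) = 6.86688^(1.5) = 17.99446
g1 = m₃ / m₂^(3/2) = -7.29422 / 17.99446 ≈ -0.4054

-0.4054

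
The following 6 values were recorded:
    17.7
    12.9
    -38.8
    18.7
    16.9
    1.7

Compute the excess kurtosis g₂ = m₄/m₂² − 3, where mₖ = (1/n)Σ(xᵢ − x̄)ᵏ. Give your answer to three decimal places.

x̄ = 4.8500
Σ(xᵢ − x̄)² = 2482.1950 ⇒ m₂ = 413.69917
Σ(xᵢ − x̄)⁴ = 3719696.7265 ⇒ m₄ = 619949.45442
m₂² = 171147.00050
g₂ = m₄/m₂² − 3 = 3.62232 − 3 ≈ 0.622

0.622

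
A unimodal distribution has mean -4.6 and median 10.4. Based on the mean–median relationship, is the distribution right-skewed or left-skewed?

left-skewed

mean − median = -4.6 − 10.4 = -15.0
mean < median ⇒ the longer tail is on the left ⇒ left-skewed (negatively skewed).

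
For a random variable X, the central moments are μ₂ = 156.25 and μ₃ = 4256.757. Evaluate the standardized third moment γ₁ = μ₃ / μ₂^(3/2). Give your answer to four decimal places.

2.1795

σ = √μ₂ = √156.25 = 12.50000
σ³ = μ₂^(3/2) = 1953.12500
γ₁ = μ₃/σ³ = 4256.757 / 1953.12500 ≈ 2.1795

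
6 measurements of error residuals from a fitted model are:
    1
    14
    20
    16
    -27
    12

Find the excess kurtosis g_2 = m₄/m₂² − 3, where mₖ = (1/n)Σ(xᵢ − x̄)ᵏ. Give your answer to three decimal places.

x̄ = 6.0000
Σ(xᵢ − x̄)² = 1510.0000 ⇒ m₂ = 251.66667
Σ(xᵢ − x̄)⁴ = 1240354.0000 ⇒ m₄ = 206725.66667
m₂² = 63336.11111
g_2 = m₄/m₂² − 3 = 3.26395 − 3 ≈ 0.264

0.264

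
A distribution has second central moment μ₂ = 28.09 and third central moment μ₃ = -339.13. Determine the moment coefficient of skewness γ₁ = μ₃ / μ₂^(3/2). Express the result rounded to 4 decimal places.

σ = √μ₂ = √28.09 = 5.30000
σ³ = μ₂^(3/2) = 148.87700
γ₁ = μ₃/σ³ = -339.13 / 148.87700 ≈ -2.2779

-2.2779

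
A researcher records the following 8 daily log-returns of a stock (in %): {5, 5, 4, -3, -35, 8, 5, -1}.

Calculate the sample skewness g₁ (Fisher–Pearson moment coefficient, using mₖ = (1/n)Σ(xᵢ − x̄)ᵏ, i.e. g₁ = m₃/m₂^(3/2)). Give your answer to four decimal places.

-1.9898

x̄ = (5 + 5 + 4 - 3 - 35 + 8 + 5 - 1) / 8 = -1.5000
deviations (xᵢ − x̄): 6.5000, 6.5000, 5.5000, -1.5000, -33.5000, 9.5000, 6.5000, 0.5000
Σ(xᵢ − x̄)² = 1372.0000 ⇒ m₂ = 1372.0000/8 = 171.50000
Σ(xᵢ − x̄)³ = -35751.0000 ⇒ m₃ = -35751.0000/8 = -4468.87500
m₂^(3/2) = 171.50000^(1.5) = 2245.92985
g₁ = m₃ / m₂^(3/2) = -4468.87500 / 2245.92985 ≈ -1.9898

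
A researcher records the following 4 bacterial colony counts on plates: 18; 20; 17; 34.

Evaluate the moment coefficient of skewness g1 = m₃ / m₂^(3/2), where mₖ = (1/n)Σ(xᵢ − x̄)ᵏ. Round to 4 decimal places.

1.0716

x̄ = (18 + 20 + 17 + 34) / 4 = 22.2500
deviations (xᵢ − x̄): -4.2500, -2.2500, -5.2500, 11.7500
Σ(xᵢ − x̄)² = 188.7500 ⇒ m₂ = 188.7500/4 = 47.18750
Σ(xᵢ − x̄)³ = 1389.3750 ⇒ m₃ = 1389.3750/4 = 347.34375
m₂^(3/2) = 47.18750^(1.5) = 324.14584
g1 = m₃ / m₂^(3/2) = 347.34375 / 324.14584 ≈ 1.0716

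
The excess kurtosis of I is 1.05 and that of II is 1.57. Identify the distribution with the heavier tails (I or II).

II

Higher excess kurtosis ⇒ heavier tails relative to the normal distribution.
1.05 vs 1.57: the larger is 1.57, so II has heavier tails.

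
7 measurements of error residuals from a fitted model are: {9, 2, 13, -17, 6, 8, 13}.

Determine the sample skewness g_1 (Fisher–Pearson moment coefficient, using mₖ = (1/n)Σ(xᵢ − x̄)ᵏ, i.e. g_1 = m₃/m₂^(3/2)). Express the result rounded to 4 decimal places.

x̄ = (9 + 2 + 13 - 17 + 6 + 8 + 13) / 7 = 4.8571
deviations (xᵢ − x̄): 4.1429, -2.8571, 8.1429, -21.8571, 1.1429, 3.1429, 8.1429
Σ(xᵢ − x̄)² = 646.8571 ⇒ m₂ = 646.8571/7 = 92.40816
Σ(xᵢ − x̄)³ = -9281.7551 ⇒ m₃ = -9281.7551/7 = -1325.96501
m₂^(3/2) = 92.40816^(1.5) = 888.31196
g_1 = m₃ / m₂^(3/2) = -1325.96501 / 888.31196 ≈ -1.4927

-1.4927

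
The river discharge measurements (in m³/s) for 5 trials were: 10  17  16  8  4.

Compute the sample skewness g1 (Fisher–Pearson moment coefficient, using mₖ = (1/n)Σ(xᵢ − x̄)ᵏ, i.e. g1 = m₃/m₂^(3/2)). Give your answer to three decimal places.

x̄ = (10 + 17 + 16 + 8 + 4) / 5 = 11.0000
deviations (xᵢ − x̄): -1.0000, 6.0000, 5.0000, -3.0000, -7.0000
Σ(xᵢ − x̄)² = 120.0000 ⇒ m₂ = 120.0000/5 = 24.00000
Σ(xᵢ − x̄)³ = -30.0000 ⇒ m₃ = -30.0000/5 = -6.00000
m₂^(3/2) = 24.00000^(1.5) = 117.57551
g1 = m₃ / m₂^(3/2) = -6.00000 / 117.57551 ≈ -0.051

-0.051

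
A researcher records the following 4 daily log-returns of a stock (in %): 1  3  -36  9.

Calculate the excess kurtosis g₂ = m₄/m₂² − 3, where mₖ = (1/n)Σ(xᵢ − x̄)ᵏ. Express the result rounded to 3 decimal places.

x̄ = -5.7500
Σ(xᵢ − x̄)² = 1254.7500 ⇒ m₂ = 313.68750
Σ(xᵢ − x̄)⁴ = 892610.5781 ⇒ m₄ = 223152.64453
m₂² = 98399.84766
g₂ = m₄/m₂² − 3 = 2.26781 − 3 ≈ -0.732

-0.732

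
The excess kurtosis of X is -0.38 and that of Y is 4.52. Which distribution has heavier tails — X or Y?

Y

Higher excess kurtosis ⇒ heavier tails relative to the normal distribution.
-0.38 vs 4.52: the larger is 4.52, so Y has heavier tails. (Y is leptokurtic — heavier-than-normal tails; the other is platykurtic.)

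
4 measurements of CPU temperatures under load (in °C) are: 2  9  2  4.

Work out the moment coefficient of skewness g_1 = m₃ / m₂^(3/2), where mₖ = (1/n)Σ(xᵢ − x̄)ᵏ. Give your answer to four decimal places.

x̄ = (2 + 9 + 2 + 4) / 4 = 4.2500
deviations (xᵢ − x̄): -2.2500, 4.7500, -2.2500, -0.2500
Σ(xᵢ − x̄)² = 32.7500 ⇒ m₂ = 32.7500/4 = 8.18750
Σ(xᵢ − x̄)³ = 84.3750 ⇒ m₃ = 84.3750/4 = 21.09375
m₂^(3/2) = 8.18750^(1.5) = 23.42756
g_1 = m₃ / m₂^(3/2) = 21.09375 / 23.42756 ≈ 0.9004

0.9004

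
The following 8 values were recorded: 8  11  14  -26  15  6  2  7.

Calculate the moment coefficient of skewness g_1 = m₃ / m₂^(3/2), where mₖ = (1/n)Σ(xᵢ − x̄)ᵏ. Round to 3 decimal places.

-1.802

x̄ = (8 + 11 + 14 - 26 + 15 + 6 + 2 + 7) / 8 = 4.6250
deviations (xᵢ − x̄): 3.3750, 6.3750, 9.3750, -30.6250, 10.3750, 1.3750, -2.6250, 2.3750
Σ(xᵢ − x̄)² = 1199.8750 ⇒ m₂ = 1199.8750/8 = 149.98438
Σ(xᵢ − x̄)³ = -26486.7188 ⇒ m₃ = -26486.7188/8 = -3310.83984
m₂^(3/2) = 149.98438^(1.5) = 1836.83026
g_1 = m₃ / m₂^(3/2) = -3310.83984 / 1836.83026 ≈ -1.802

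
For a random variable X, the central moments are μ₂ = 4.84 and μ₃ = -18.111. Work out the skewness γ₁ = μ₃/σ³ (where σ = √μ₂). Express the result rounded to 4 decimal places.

-1.7009

σ = √μ₂ = √4.84 = 2.20000
σ³ = μ₂^(3/2) = 10.64800
γ₁ = μ₃/σ³ = -18.111 / 10.64800 ≈ -1.7009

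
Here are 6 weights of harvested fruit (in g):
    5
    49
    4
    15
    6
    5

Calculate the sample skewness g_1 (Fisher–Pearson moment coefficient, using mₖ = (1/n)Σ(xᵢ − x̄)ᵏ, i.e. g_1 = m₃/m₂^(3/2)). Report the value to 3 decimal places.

1.599

x̄ = (5 + 49 + 4 + 15 + 6 + 5) / 6 = 14.0000
deviations (xᵢ − x̄): -9.0000, 35.0000, -10.0000, 1.0000, -8.0000, -9.0000
Σ(xᵢ − x̄)² = 1552.0000 ⇒ m₂ = 1552.0000/6 = 258.66667
Σ(xᵢ − x̄)³ = 39906.0000 ⇒ m₃ = 39906.0000/6 = 6651.00000
m₂^(3/2) = 258.66667^(1.5) = 4160.16638
g_1 = m₃ / m₂^(3/2) = 6651.00000 / 4160.16638 ≈ 1.599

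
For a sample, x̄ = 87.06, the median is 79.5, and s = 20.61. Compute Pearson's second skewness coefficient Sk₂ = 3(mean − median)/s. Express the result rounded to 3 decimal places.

Sk₂ = 3(87.06 − 79.5) / 20.61 = 3 × 7.5600 / 20.61
    = 22.6800 / 20.61 ≈ 1.100

1.100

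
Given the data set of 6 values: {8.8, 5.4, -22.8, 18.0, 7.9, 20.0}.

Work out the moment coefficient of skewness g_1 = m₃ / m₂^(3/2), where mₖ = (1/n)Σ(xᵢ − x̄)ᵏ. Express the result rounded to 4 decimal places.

-1.2165

x̄ = (8.8 + 5.4 - 22.8 + 18.0 + 7.9 + 20.0) / 6 = 6.2167
deviations (xᵢ − x̄): 2.5833, -0.8167, -29.0167, 11.7833, 1.6833, 13.7833
Σ(xᵢ − x̄)² = 1180.9683 ⇒ m₂ = 1180.9683/6 = 196.82806
Σ(xᵢ − x̄)³ = -20154.9674 ⇒ m₃ = -20154.9674/6 = -3359.16124
m₂^(3/2) = 196.82806^(1.5) = 2761.40752
g_1 = m₃ / m₂^(3/2) = -3359.16124 / 2761.40752 ≈ -1.2165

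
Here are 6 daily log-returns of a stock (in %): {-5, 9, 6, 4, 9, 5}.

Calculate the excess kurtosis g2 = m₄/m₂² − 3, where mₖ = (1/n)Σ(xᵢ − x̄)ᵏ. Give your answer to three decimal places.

0.186

x̄ = 4.6667
Σ(xᵢ − x̄)² = 133.3333 ⇒ m₂ = 22.22222
Σ(xᵢ − x̄)⁴ = 9440.4444 ⇒ m₄ = 1573.40741
m₂² = 493.82716
g2 = m₄/m₂² − 3 = 3.18615 − 3 ≈ 0.186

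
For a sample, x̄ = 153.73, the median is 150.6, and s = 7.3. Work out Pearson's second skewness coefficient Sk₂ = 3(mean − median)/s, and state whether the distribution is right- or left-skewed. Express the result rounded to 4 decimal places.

Sk₂ = 3(153.73 − 150.6) / 7.3 = 3 × 3.1300 / 7.3
    = 9.3900 / 7.3 ≈ 1.2863
Sk₂ > 0 ⇒ mean > median ⇒ right-skewed (positive skew).

1.2863, right-skewed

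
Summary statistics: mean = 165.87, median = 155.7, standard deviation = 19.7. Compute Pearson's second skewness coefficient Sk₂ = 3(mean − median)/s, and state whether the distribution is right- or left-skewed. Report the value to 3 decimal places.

1.549, right-skewed

Sk₂ = 3(165.87 − 155.7) / 19.7 = 3 × 10.1700 / 19.7
    = 30.5100 / 19.7 ≈ 1.549
Sk₂ > 0 ⇒ mean > median ⇒ right-skewed (positive skew).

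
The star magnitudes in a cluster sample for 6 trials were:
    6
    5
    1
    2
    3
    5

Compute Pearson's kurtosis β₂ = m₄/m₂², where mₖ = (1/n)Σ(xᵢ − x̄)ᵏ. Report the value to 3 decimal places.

1.516

x̄ = 3.6667
Σ(xᵢ − x̄)² = 19.3333 ⇒ m₂ = 3.22222
Σ(xᵢ − x̄)⁴ = 94.4444 ⇒ m₄ = 15.74074
m₂² = 10.38272
β₂ = m₄/m₂² = 15.74074 / 10.38272 ≈ 1.516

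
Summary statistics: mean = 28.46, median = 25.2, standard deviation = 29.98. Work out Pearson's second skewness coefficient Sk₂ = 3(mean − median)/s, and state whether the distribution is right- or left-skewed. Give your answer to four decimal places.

Sk₂ = 3(28.46 − 25.2) / 29.98 = 3 × 3.2600 / 29.98
    = 9.7800 / 29.98 ≈ 0.3262
Sk₂ > 0 ⇒ mean > median ⇒ right-skewed (positive skew).

0.3262, right-skewed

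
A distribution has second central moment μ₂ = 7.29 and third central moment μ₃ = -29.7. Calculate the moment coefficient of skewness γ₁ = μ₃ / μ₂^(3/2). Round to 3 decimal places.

σ = √μ₂ = √7.29 = 2.70000
σ³ = μ₂^(3/2) = 19.68300
γ₁ = μ₃/σ³ = -29.7 / 19.68300 ≈ -1.509

-1.509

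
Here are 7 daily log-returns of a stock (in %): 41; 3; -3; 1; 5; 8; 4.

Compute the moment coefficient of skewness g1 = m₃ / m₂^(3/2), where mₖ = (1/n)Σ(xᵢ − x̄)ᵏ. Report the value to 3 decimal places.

x̄ = (41 + 3 - 3 + 1 + 5 + 8 + 4) / 7 = 8.4286
deviations (xᵢ − x̄): 32.5714, -5.4286, -11.4286, -7.4286, -3.4286, -0.4286, -4.4286
Σ(xᵢ − x̄)² = 1307.7143 ⇒ m₂ = 1307.7143/7 = 186.81633
Σ(xᵢ − x̄)³ = 32365.1020 ⇒ m₃ = 32365.1020/7 = 4623.58601
m₂^(3/2) = 186.81633^(1.5) = 2553.41992
g1 = m₃ / m₂^(3/2) = 4623.58601 / 2553.41992 ≈ 1.811

1.811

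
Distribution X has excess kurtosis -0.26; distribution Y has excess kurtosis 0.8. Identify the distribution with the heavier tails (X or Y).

Y

Higher excess kurtosis ⇒ heavier tails relative to the normal distribution.
-0.26 vs 0.8: the larger is 0.8, so Y has heavier tails. (Y is leptokurtic — heavier-than-normal tails; the other is platykurtic.)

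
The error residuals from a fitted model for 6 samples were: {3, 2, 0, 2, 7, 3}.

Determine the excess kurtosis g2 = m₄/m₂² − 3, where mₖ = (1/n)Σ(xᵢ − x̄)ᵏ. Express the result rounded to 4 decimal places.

x̄ = 2.8333
Σ(xᵢ − x̄)² = 26.8333 ⇒ m₂ = 4.47222
Σ(xᵢ − x̄)⁴ = 366.8194 ⇒ m₄ = 61.13657
m₂² = 20.00077
g2 = m₄/m₂² − 3 = 3.05671 − 3 ≈ 0.0567

0.0567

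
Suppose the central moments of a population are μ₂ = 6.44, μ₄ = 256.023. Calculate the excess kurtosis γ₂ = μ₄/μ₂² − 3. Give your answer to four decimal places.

3.1732

μ₂² = 6.44² = 41.47360
μ₄/μ₂² = 256.023 / 41.47360 = 6.17316
γ₂ = 6.17316 − 3 ≈ 3.1732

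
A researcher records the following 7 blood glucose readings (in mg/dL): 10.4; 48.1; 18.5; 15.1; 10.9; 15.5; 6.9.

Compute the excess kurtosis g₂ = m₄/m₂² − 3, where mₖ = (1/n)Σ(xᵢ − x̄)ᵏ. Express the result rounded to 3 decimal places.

1.485

x̄ = 17.9143
Σ(xᵢ − x̄)² = 1152.2486 ⇒ m₂ = 164.60694
Σ(xᵢ − x̄)⁴ = 850667.0836 ⇒ m₄ = 121523.86909
m₂² = 27095.44429
g₂ = m₄/m₂² − 3 = 4.48503 − 3 ≈ 1.485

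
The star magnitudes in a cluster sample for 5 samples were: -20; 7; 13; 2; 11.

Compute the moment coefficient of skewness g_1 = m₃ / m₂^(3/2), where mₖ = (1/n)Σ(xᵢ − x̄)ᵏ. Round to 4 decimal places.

-1.1532

x̄ = (-20 + 7 + 13 + 2 + 11) / 5 = 2.6000
deviations (xᵢ − x̄): -22.6000, 4.4000, 10.4000, -0.6000, 8.4000
Σ(xᵢ − x̄)² = 709.2000 ⇒ m₂ = 709.2000/5 = 141.84000
Σ(xᵢ − x̄)³ = -9740.6400 ⇒ m₃ = -9740.6400/5 = -1948.12800
m₂^(3/2) = 141.84000^(1.5) = 1689.26617
g_1 = m₃ / m₂^(3/2) = -1948.12800 / 1689.26617 ≈ -1.1532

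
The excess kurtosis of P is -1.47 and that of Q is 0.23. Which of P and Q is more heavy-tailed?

Higher excess kurtosis ⇒ heavier tails relative to the normal distribution.
-1.47 vs 0.23: the larger is 0.23, so Q has heavier tails. (Q is leptokurtic — heavier-than-normal tails; the other is platykurtic.)

Q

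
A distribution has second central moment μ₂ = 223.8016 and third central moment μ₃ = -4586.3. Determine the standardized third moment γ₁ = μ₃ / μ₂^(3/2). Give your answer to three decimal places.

-1.370

σ = √μ₂ = √223.8016 = 14.96000
σ³ = μ₂^(3/2) = 3348.07194
γ₁ = μ₃/σ³ = -4586.3 / 3348.07194 ≈ -1.370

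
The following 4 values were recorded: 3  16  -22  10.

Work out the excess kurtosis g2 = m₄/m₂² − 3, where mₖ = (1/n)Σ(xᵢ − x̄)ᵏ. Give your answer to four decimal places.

-0.9202

x̄ = 1.7500
Σ(xᵢ − x̄)² = 836.7500 ⇒ m₂ = 209.18750
Σ(xᵢ − x̄)⁴ = 364035.8281 ⇒ m₄ = 91008.95703
m₂² = 43759.41016
g2 = m₄/m₂² − 3 = 2.07976 − 3 ≈ -0.9202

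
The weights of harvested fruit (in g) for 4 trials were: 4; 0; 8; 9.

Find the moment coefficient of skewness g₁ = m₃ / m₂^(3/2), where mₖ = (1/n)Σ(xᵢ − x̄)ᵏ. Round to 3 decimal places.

-0.405

x̄ = (4 + 0 + 8 + 9) / 4 = 5.2500
deviations (xᵢ − x̄): -1.2500, -5.2500, 2.7500, 3.7500
Σ(xᵢ − x̄)² = 50.7500 ⇒ m₂ = 50.7500/4 = 12.68750
Σ(xᵢ − x̄)³ = -73.1250 ⇒ m₃ = -73.1250/4 = -18.28125
m₂^(3/2) = 12.68750^(1.5) = 45.19226
g₁ = m₃ / m₂^(3/2) = -18.28125 / 45.19226 ≈ -0.405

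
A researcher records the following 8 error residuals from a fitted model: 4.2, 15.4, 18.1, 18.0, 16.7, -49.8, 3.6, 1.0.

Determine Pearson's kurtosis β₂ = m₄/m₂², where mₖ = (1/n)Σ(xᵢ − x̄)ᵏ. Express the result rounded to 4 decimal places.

x̄ = 3.4000
Σ(xᵢ − x̄)² = 3586.8200 ⇒ m₂ = 448.35250
Σ(xᵢ − x̄)⁴ = 8154450.1922 ⇒ m₄ = 1019306.27402
m₂² = 201019.96426
β₂ = m₄/m₂² = 1019306.27402 / 201019.96426 ≈ 5.0707

5.0707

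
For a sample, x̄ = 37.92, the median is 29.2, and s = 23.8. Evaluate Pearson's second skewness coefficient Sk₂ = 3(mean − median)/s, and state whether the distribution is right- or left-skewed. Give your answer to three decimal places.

Sk₂ = 3(37.92 − 29.2) / 23.8 = 3 × 8.7200 / 23.8
    = 26.1600 / 23.8 ≈ 1.099
Sk₂ > 0 ⇒ mean > median ⇒ right-skewed (positive skew).

1.099, right-skewed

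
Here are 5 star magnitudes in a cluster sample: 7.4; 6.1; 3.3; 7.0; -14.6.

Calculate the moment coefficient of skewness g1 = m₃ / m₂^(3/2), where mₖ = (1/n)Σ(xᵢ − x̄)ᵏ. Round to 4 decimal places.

x̄ = (7.4 + 6.1 + 3.3 + 7.0 - 14.6) / 5 = 1.8400
deviations (xᵢ − x̄): 5.5600, 4.2600, 1.4600, 5.1600, -16.4400
Σ(xᵢ − x̄)² = 348.0920 ⇒ m₂ = 348.0920/5 = 69.61840
Σ(xᵢ − x̄)³ = -4053.6094 ⇒ m₃ = -4053.6094/5 = -810.72187
m₂^(3/2) = 69.61840^(1.5) = 580.87951
g1 = m₃ / m₂^(3/2) = -810.72187 / 580.87951 ≈ -1.3957

-1.3957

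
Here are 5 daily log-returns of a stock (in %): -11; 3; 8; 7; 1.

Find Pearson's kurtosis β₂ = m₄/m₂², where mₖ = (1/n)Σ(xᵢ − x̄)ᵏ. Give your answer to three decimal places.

x̄ = 1.6000
Σ(xᵢ − x̄)² = 231.2000 ⇒ m₂ = 46.24000
Σ(xᵢ − x̄)⁴ = 27736.7360 ⇒ m₄ = 5547.34720
m₂² = 2138.13760
β₂ = m₄/m₂² = 5547.34720 / 2138.13760 ≈ 2.594

2.594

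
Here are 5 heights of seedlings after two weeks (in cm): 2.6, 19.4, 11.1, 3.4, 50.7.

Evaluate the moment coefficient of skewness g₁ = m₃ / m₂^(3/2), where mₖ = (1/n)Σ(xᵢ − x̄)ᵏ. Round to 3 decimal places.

1.099

x̄ = (2.6 + 19.4 + 11.1 + 3.4 + 50.7) / 5 = 17.4400
deviations (xᵢ − x̄): -14.8400, 1.9600, -6.3400, -14.0400, 33.2600
Σ(xᵢ − x̄)² = 1567.6120 ⇒ m₂ = 1567.6120/5 = 313.52240
Σ(xᵢ − x̄)³ = 30510.0842 ⇒ m₃ = 30510.0842/5 = 6102.01685
m₂^(3/2) = 313.52240^(1.5) = 5551.40436
g₁ = m₃ / m₂^(3/2) = 6102.01685 / 5551.40436 ≈ 1.099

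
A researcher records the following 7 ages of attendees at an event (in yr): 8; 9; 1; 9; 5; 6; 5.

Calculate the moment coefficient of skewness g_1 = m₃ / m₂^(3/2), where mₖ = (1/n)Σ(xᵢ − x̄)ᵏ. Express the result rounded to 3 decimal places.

x̄ = (8 + 9 + 1 + 9 + 5 + 6 + 5) / 7 = 6.1429
deviations (xᵢ − x̄): 1.8571, 2.8571, -5.1429, 2.8571, -1.1429, -0.1429, -1.1429
Σ(xᵢ − x̄)² = 48.8571 ⇒ m₂ = 48.8571/7 = 6.97959
Σ(xᵢ − x̄)³ = -85.9592 ⇒ m₃ = -85.9592/7 = -12.27988
m₂^(3/2) = 6.97959^(1.5) = 18.43933
g_1 = m₃ / m₂^(3/2) = -12.27988 / 18.43933 ≈ -0.666

-0.666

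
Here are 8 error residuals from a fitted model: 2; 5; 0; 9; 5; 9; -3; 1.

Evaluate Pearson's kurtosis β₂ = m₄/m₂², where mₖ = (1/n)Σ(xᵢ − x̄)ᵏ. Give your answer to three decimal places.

x̄ = 3.5000
Σ(xᵢ − x̄)² = 128.0000 ⇒ m₂ = 16.00000
Σ(xᵢ − x̄)⁴ = 3819.5000 ⇒ m₄ = 477.43750
m₂² = 256.00000
β₂ = m₄/m₂² = 477.43750 / 256.00000 ≈ 1.865

1.865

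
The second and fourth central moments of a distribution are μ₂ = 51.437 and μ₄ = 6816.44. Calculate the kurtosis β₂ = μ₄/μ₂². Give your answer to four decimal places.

2.5764

μ₂² = 51.437² = 2645.76497
μ₄/μ₂² = 6816.44 / 2645.76497 = 2.57636
β₂ ≈ 2.5764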